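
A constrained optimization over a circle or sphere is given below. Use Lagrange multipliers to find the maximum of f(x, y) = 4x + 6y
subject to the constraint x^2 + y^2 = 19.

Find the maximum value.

Set up Lagrange conditions: grad f = lambda * grad g
  4 = 2*lambda*x
  6 = 2*lambda*y
From these: x/y = 4/6, so x = 4t, y = 6t for some t.
Substitute into constraint: (4t)^2 + (6t)^2 = 19
  t^2 * 52 = 19
  t = sqrt(19/52)
Maximum = 4*x + 6*y = (4^2 + 6^2)*t = 52 * sqrt(19/52) = sqrt(988)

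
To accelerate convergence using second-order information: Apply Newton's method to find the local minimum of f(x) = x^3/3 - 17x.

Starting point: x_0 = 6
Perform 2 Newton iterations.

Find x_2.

f(x) = x^3/3 - 17x
f'(x) = x^2 - 17, f''(x) = 2x
Newton update: x_{n+1} = x_n - (x_n^2 - 17)/(2*x_n)
Step 1: x_0 = 6, f'=19, f''=12, x_1 = 53/12
Step 2: x_1 = 53/12, f'=361/144, f''=53/6, x_2 = 5257/1272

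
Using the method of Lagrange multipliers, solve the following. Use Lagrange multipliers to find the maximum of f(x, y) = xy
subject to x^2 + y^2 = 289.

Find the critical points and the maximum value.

Lagrange conditions: y = 2*lambda*x and x = 2*lambda*y
If x = 0 then y = 0, violating the constraint, so x, y != 0.
Dividing: y/x = x/y => x^2 = y^2 => y = x or y = -x
Constraint: 2x^2 = 289 => x^2 = 289/2 => x = +/-sqrt(289/2)
Critical points: (sqrt(289/2), sqrt(289/2)), (-sqrt(289/2), -sqrt(289/2)), (sqrt(289/2), -sqrt(289/2)), (-sqrt(289/2), sqrt(289/2))
  y = x:  xy = x^2 = 289/2  at (sqrt(289/2), sqrt(289/2)) and (-sqrt(289/2), -sqrt(289/2))
  y = -x: xy = -x^2 = -289/2 at (sqrt(289/2), -sqrt(289/2)) and (-sqrt(289/2), sqrt(289/2))
Maximum xy = 289/2 at (sqrt(289/2), sqrt(289/2)) and (-sqrt(289/2), -sqrt(289/2))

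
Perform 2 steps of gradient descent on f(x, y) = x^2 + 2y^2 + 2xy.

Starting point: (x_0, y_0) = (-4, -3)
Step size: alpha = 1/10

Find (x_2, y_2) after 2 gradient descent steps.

f(x,y) = x^2 + 2y^2 + 2xy
grad_x = 2x + 2y, grad_y = 4y + 2x
Step 1: grad = (-14, -20), (-13/5, -1)
Step 2: grad = (-36/5, -46/5), (-47/25, -2/25)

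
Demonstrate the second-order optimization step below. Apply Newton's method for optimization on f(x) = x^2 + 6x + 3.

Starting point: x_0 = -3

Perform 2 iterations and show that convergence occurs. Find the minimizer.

f(x) = x^2 + 6x + 3, f'(x) = 2x + (6), f''(x) = 2
Step 1: f'(-3) = 0, x_1 = -3 - 0/2 = -3
Step 2: f'(-3) = 0, x_2 = -3 (converged)
Newton's method converges in 1 step for quadratics.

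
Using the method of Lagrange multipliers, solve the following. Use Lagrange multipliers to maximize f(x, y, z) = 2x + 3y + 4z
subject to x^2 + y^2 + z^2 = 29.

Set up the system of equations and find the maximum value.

Lagrange conditions: 2 = 2*lambda*x, 3 = 2*lambda*y, 4 = 2*lambda*z
So x:2 = y:3 = z:4, i.e. x = 2t, y = 3t, z = 4t
Constraint: t^2*(2^2 + 3^2 + 4^2) = 29
  t^2 * 29 = 29  =>  t = sqrt(1)
Maximum = 2*2t + 3*3t + 4*4t = 29*sqrt(1) = 29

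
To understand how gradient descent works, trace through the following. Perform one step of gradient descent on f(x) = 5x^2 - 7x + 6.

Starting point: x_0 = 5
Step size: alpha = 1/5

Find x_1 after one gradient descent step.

f(x) = 5x^2 - 7x + 6
f'(x) = 10x - 7
f'(5) = 10*5 + (-7) = 43
x_1 = x_0 - alpha * f'(x_0) = 5 - 1/5 * 43 = -18/5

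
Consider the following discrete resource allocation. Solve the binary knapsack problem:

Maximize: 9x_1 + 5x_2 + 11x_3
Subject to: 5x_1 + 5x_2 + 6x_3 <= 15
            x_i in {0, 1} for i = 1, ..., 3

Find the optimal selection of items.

Items: item 1 (v=9, w=5), item 2 (v=5, w=5), item 3 (v=11, w=6)
Capacity: 15
Checking all 8 subsets (w = total weight, v = total value):
  {}: w = 0, v = 0
  {1}: w = 5, v = 9
  {2}: w = 5, v = 5
  {3}: w = 6, v = 11
  {1, 2}: w = 10, v = 14
  {1, 3}: w = 11, v = 20
  {2, 3}: w = 11, v = 16
  {1, 2, 3}: w = 16 > 15, infeasible
Best feasible subset: items [1, 3]
Total weight: 11 <= 15, total value: 20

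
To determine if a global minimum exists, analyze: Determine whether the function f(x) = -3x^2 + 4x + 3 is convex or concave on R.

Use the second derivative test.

f(x) = -3x^2 + 4x + 3
f'(x) = -6x + 4
f''(x) = -6
Since f''(x) = -6 < 0 for all x, f is concave on R.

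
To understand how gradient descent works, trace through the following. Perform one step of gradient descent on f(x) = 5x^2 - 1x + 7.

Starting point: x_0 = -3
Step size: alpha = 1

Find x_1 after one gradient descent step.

f(x) = 5x^2 - 1x + 7
f'(x) = 10x - 1
f'(-3) = 10*-3 + (-1) = -31
x_1 = x_0 - alpha * f'(x_0) = -3 - 1 * -31 = 28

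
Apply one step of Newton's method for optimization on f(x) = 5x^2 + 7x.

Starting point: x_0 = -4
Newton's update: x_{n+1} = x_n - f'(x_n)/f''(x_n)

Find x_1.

f(x) = 5x^2 + 7x
f'(x) = 10x + (7), f''(x) = 10
Newton step: x_1 = x_0 - f'(x_0)/f''(x_0)
f'(-4) = -33
x_1 = -4 - -33/10 = -7/10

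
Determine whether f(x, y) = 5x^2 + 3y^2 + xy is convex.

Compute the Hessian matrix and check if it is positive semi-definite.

f(x,y) = 5x^2 + 3y^2 + xy
Hessian H = [[10, 1], [1, 6]]
trace(H) = 16, det(H) = 59
Eigenvalues: (16 +/- sqrt(20)) / 2 = 10.24, 5.764
Since both eigenvalues > 0, f is convex.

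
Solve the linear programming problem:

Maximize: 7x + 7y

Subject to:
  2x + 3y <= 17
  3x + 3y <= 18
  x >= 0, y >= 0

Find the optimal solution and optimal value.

Feasible vertices: (0, 0), (0, 17/3), (1, 5), (6, 0)
Objective 7x + 7y at each:
  (0, 0): 0
  (0, 17/3): 119/3
  (1, 5): 42
  (6, 0): 42
Maximum is 42 at (1, 5).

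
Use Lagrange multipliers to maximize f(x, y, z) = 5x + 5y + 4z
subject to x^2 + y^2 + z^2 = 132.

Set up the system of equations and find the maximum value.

Lagrange conditions: 5 = 2*lambda*x, 5 = 2*lambda*y, 4 = 2*lambda*z
So x:5 = y:5 = z:4, i.e. x = 5t, y = 5t, z = 4t
Constraint: t^2*(5^2 + 5^2 + 4^2) = 132
  t^2 * 66 = 132  =>  t = sqrt(2)
Maximum = 5*5t + 5*5t + 4*4t = 66*sqrt(2) = sqrt(8712)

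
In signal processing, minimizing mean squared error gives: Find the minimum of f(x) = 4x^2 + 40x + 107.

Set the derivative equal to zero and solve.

f(x) = 4x^2 + 40x + 107
f'(x) = 8x + (40) = 0
x = -40/8 = -5
f(-5) = 7
Since f''(x) = 8 > 0, this is a minimum.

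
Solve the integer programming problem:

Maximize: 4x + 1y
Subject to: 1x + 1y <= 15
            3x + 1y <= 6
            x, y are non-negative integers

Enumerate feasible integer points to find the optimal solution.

Constraint 1: 1x + 1y <= 15
Constraint 2: 3x + 1y <= 6
Feasible x range (need y >= 0): 0 <= x <= min(15/1, 6/3) => x in {0, ..., 2}.
Enumerate feasible integer points row by row (the coefficient of y is 1 > 0, so for each x the largest feasible y gives the best value):
  x = 0: y <= min((15 - 1*0)/1, (6 - 3*0)/1) => y in {0, ..., 6}; best 4*0 + 1*6 = 6
  x = 1: y <= min((15 - 1*1)/1, (6 - 3*1)/1) => y in {0, ..., 3}; best 4*1 + 1*3 = 7
  x = 2: y <= min((15 - 1*2)/1, (6 - 3*2)/1) => y in {0}; best 4*2 + 1*0 = 8
The maximum 4x + 1y = 8 is achieved at x = 2, y = 0.
Check: 1*2 + 1*0 = 2 <= 15 and 3*2 + 1*0 = 6 <= 6.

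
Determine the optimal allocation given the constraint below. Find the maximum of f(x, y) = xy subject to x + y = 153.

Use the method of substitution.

Substitute y = 153 - x into f(x,y) = xy:
g(x) = x(153 - x) = 153x - x^2
g'(x) = 153 - 2x = 0  =>  x = 153/2
y = 153 - 153/2 = 153/2
Maximum value = (153/2) * (153/2) = 23409/4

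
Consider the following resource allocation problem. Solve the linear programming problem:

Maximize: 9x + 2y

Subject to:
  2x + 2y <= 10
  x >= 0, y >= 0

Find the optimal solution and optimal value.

The feasible region has vertices at [(0, 0), (5, 0), (0, 5)].
Checking objective 9x + 2y at each vertex:
  (0, 0): 9*0 + 2*0 = 0
  (5, 0): 9*5 + 2*0 = 45
  (0, 5): 9*0 + 2*5 = 10
Maximum is 45 at (5, 0).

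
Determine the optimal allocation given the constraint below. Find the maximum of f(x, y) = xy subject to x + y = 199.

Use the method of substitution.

Substitute y = 199 - x into f(x,y) = xy:
g(x) = x(199 - x) = 199x - x^2
g'(x) = 199 - 2x = 0  =>  x = 199/2
y = 199 - 199/2 = 199/2
Maximum value = (199/2) * (199/2) = 39601/4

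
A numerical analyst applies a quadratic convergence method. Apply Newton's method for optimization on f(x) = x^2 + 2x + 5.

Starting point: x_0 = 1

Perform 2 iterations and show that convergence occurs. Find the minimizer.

f(x) = x^2 + 2x + 5, f'(x) = 2x + (2), f''(x) = 2
Step 1: f'(1) = 4, x_1 = 1 - 4/2 = -1
Step 2: f'(-1) = 0, x_2 = -1 (converged)
Newton's method converges in 1 step for quadratics.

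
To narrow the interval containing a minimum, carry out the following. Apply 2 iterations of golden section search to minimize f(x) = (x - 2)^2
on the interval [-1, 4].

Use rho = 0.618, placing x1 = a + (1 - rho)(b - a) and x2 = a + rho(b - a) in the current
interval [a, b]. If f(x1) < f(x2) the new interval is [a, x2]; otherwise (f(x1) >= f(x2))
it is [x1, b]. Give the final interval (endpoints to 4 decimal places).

Golden section search for min of f(x) = (x - 2)^2 on [-1, 4].
Each step: x1 = a + (1 - rho)(b - a), x2 = a + rho(b - a); if f(x1) < f(x2) keep [a, x2], otherwise keep [x1, b].
Step 1: [-1.0000, 4.0000], x1=0.9100 (f=1.1881), x2=2.0900 (f=0.0081); f(x1) > f(x2) => keep [0.9100, 4.0000]
Step 2: [0.9100, 4.0000], x1=2.0904 (f=0.0082), x2=2.8196 (f=0.6718); f(x1) < f(x2) => keep [0.9100, 2.8196]
Final interval: [0.9100, 2.8196]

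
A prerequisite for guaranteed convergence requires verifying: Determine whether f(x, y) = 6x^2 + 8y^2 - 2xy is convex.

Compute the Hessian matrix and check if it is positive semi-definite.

f(x,y) = 6x^2 + 8y^2 - 2xy
Hessian H = [[12, -2], [-2, 16]]
trace(H) = 28, det(H) = 188
Eigenvalues: (28 +/- sqrt(32)) / 2 = 16.83, 11.17
Since both eigenvalues > 0, f is convex.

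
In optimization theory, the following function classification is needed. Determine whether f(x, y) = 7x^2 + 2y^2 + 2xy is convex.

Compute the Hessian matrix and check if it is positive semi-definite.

f(x,y) = 7x^2 + 2y^2 + 2xy
Hessian H = [[14, 2], [2, 4]]
trace(H) = 18, det(H) = 52
Eigenvalues: (18 +/- sqrt(116)) / 2 = 14.39, 3.615
Since both eigenvalues > 0, f is convex.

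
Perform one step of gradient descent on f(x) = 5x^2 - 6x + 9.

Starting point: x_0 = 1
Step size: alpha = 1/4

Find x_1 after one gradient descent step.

f(x) = 5x^2 - 6x + 9
f'(x) = 10x - 6
f'(1) = 10*1 + (-6) = 4
x_1 = x_0 - alpha * f'(x_0) = 1 - 1/4 * 4 = 0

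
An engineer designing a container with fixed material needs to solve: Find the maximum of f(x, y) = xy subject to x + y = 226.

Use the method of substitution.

Substitute y = 226 - x into f(x,y) = xy:
g(x) = x(226 - x) = 226x - x^2
g'(x) = 226 - 2x = 0  =>  x = 113
y = 226 - 113 = 113
Maximum value = 113 * 113 = 12769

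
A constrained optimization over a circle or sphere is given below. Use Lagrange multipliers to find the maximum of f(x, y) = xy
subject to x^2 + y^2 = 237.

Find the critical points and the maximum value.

Lagrange conditions: y = 2*lambda*x and x = 2*lambda*y
If x = 0 then y = 0, violating the constraint, so x, y != 0.
Dividing: y/x = x/y => x^2 = y^2 => y = x or y = -x
Constraint: 2x^2 = 237 => x^2 = 237/2 => x = +/-sqrt(237/2)
Critical points: (sqrt(237/2), sqrt(237/2)), (-sqrt(237/2), -sqrt(237/2)), (sqrt(237/2), -sqrt(237/2)), (-sqrt(237/2), sqrt(237/2))
  y = x:  xy = x^2 = 237/2  at (sqrt(237/2), sqrt(237/2)) and (-sqrt(237/2), -sqrt(237/2))
  y = -x: xy = -x^2 = -237/2 at (sqrt(237/2), -sqrt(237/2)) and (-sqrt(237/2), sqrt(237/2))
Maximum xy = 237/2 at (sqrt(237/2), sqrt(237/2)) and (-sqrt(237/2), -sqrt(237/2))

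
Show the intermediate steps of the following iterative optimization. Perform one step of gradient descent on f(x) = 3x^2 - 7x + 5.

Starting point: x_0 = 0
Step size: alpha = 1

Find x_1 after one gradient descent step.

f(x) = 3x^2 - 7x + 5
f'(x) = 6x - 7
f'(0) = 6*0 + (-7) = -7
x_1 = x_0 - alpha * f'(x_0) = 0 - 1 * -7 = 7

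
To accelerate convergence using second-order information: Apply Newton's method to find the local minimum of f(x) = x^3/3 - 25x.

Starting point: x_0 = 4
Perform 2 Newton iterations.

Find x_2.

f(x) = x^3/3 - 25x
f'(x) = x^2 - 25, f''(x) = 2x
Newton update: x_{n+1} = x_n - (x_n^2 - 25)/(2*x_n)
Step 1: x_0 = 4, f'=-9, f''=8, x_1 = 41/8
Step 2: x_1 = 41/8, f'=81/64, f''=41/4, x_2 = 3281/656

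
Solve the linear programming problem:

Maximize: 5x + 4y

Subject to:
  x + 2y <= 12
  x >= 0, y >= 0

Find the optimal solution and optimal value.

The feasible region has vertices at [(0, 0), (12, 0), (0, 6)].
Checking objective 5x + 4y at each vertex:
  (0, 0): 5*0 + 4*0 = 0
  (12, 0): 5*12 + 4*0 = 60
  (0, 6): 5*0 + 4*6 = 24
Maximum is 60 at (12, 0).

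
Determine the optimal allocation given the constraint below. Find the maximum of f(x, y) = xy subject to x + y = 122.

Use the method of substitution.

Substitute y = 122 - x into f(x,y) = xy:
g(x) = x(122 - x) = 122x - x^2
g'(x) = 122 - 2x = 0  =>  x = 61
y = 122 - 61 = 61
Maximum value = 61 * 61 = 3721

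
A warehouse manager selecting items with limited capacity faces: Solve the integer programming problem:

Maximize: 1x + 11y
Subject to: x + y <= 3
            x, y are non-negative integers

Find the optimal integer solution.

Objective: 1x + 11y, constraint: x + y <= 3
Coefficient of y is 11 > coefficient of x is 1, so allocate the entire budget to y.
Optimal: x = 0, y = 3, value = 33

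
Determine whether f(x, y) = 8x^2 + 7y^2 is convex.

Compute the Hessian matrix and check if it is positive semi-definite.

f(x,y) = 8x^2 + 7y^2
Hessian H = [[16, 0], [0, 14]]
trace(H) = 30, det(H) = 224
Eigenvalues: (30 +/- sqrt(4)) / 2 = 16, 14
Since both eigenvalues > 0, f is convex.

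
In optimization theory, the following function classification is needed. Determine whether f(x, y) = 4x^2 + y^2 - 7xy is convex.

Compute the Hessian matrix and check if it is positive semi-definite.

f(x,y) = 4x^2 + y^2 - 7xy
Hessian H = [[8, -7], [-7, 2]]
trace(H) = 10, det(H) = -33
Eigenvalues: (10 +/- sqrt(232)) / 2 = 12.62, -2.616
Since not both eigenvalues positive, f is neither convex nor concave.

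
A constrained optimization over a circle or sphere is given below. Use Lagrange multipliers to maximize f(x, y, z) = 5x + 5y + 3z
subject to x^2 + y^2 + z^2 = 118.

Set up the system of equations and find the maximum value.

Lagrange conditions: 5 = 2*lambda*x, 5 = 2*lambda*y, 3 = 2*lambda*z
So x:5 = y:5 = z:3, i.e. x = 5t, y = 5t, z = 3t
Constraint: t^2*(5^2 + 5^2 + 3^2) = 118
  t^2 * 59 = 118  =>  t = sqrt(2)
Maximum = 5*5t + 5*5t + 3*3t = 59*sqrt(2) = sqrt(6962)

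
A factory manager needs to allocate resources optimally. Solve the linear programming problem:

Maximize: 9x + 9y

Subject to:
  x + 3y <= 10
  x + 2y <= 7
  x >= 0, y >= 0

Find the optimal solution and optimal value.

Feasible vertices: (0, 0), (0, 10/3), (1, 3), (7, 0)
Objective 9x + 9y at each:
  (0, 0): 0
  (0, 10/3): 30
  (1, 3): 36
  (7, 0): 63
Maximum is 63 at (7, 0).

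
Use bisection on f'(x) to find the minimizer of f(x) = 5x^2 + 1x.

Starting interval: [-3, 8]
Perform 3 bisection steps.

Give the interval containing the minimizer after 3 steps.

Finding critical point of f(x) = 5x^2 + 1x using bisection on f'(x) = 10x + 1.
f'(x) = 0 when x = -1/10.
Starting interval: [-3, 8]
Step 1: mid = 5/2, f'(mid) = 26, new interval = [-3, 5/2]
Step 2: mid = -1/4, f'(mid) = -3/2, new interval = [-1/4, 5/2]
Step 3: mid = 9/8, f'(mid) = 49/4, new interval = [-1/4, 9/8]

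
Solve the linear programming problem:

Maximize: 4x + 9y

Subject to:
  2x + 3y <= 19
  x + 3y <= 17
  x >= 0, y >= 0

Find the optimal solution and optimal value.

Feasible vertices: (0, 0), (0, 17/3), (2, 5), (19/2, 0)
Objective 4x + 9y at each:
  (0, 0): 0
  (0, 17/3): 51
  (2, 5): 53
  (19/2, 0): 38
Maximum is 53 at (2, 5).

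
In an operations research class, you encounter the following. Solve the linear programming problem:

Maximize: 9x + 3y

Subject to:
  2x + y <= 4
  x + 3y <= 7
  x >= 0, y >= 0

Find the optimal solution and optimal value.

Feasible vertices: (0, 0), (0, 7/3), (1, 2), (2, 0)
Objective 9x + 3y at each:
  (0, 0): 0
  (0, 7/3): 7
  (1, 2): 15
  (2, 0): 18
Maximum is 18 at (2, 0).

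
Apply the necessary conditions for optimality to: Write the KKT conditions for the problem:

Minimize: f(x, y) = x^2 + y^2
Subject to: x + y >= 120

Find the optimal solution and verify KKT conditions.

KKT conditions for min x^2 + y^2 s.t. x + y >= 120:
Stationarity: 2x = mu, 2y = mu
So x = y = mu/2.
Complementary slackness: mu*(x + y - 120) = 0
Primal feasibility: x + y >= 120; dual feasibility: mu >= 0
If mu = 0 then x = y = 0, but 0 + 0 < 120 is infeasible, so the constraint is active.
Constraint active: x + y = 2*(mu/2) = 120 => mu = 120
x = y = 60, f = 7200
Verify: stationarity 2*60 = 120 = mu; primal 60 + 60 = 120 >= 120; dual mu = 120 >= 0; complementary slackness 120*(120 - 120) = 0. All KKT conditions hold.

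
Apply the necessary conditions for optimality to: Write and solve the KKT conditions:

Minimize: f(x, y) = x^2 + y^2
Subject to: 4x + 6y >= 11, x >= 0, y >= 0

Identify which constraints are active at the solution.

KKT conditions for min x^2 + y^2 s.t. 4x + 6y >= 11, x >= 0, y >= 0:
Stationarity: 2x = mu*4 + mu_x, 2y = mu*6 + mu_y, with mu, mu_x, mu_y >= 0
Complementary slackness: mu*(4x + 6y - 11) = 0, mu_x*x = 0, mu_y*y = 0
(0, 0) is infeasible (4*0 + 6*0 < 11), so if mu = 0 stationarity would force x = mu_x/2 >= 0, y = mu_y/2 >= 0 with mu_x*x = mu_y*y = 0, i.e. x = y = 0: contradiction. Hence mu > 0 and 4x + 6y = 11 is active.
Try x > 0, y > 0 (so mu_x = mu_y = 0): x = 4*mu/2, y = 6*mu/2
Substitute: 4*(4*mu/2) + 6*(6*mu/2) = 11
  mu*52/2 = 11 => mu = 11/26
x* = 11/13 > 0, y* = 33/26 > 0, consistent with mu_x = mu_y = 0.
f is convex and the constraints are linear, so this KKT point is the global minimum.
f* = 121/52
Active constraints: 4x + 6y >= 11 (holds with equality, mu = 11/26 > 0); x >= 0 and y >= 0 are inactive (mu_x = mu_y = 0).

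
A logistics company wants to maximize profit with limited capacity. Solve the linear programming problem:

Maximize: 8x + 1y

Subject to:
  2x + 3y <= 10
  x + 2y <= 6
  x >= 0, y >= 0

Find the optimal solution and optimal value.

Feasible vertices: (0, 0), (0, 3), (2, 2), (5, 0)
Objective 8x + 1y at each:
  (0, 0): 0
  (0, 3): 3
  (2, 2): 18
  (5, 0): 40
Maximum is 40 at (5, 0).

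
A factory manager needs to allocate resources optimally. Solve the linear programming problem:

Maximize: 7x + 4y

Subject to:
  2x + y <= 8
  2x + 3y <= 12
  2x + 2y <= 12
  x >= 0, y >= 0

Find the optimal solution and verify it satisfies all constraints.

Feasible vertices: (0, 0), (0, 4), (3, 2), (4, 0)
Objective 7x + 4y at each vertex:
  (0, 0): 0
  (0, 4): 16
  (3, 2): 29
  (4, 0): 28
Maximum is 29 at (3, 2).
Verify constraints at (x, y) = (3, 2):
  2*3 + 1*2 = 8 <= 8 (active)
  2*3 + 3*2 = 12 <= 12 (active)
  2*3 + 2*2 = 10 <= 12
  x = 3 >= 0, y = 2 >= 0. All constraints satisfied.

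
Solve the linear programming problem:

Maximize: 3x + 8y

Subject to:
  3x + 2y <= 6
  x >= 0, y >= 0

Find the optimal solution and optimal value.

The feasible region has vertices at [(0, 0), (2, 0), (0, 3)].
Checking objective 3x + 8y at each vertex:
  (0, 0): 3*0 + 8*0 = 0
  (2, 0): 3*2 + 8*0 = 6
  (0, 3): 3*0 + 8*3 = 24
Maximum is 24 at (0, 3).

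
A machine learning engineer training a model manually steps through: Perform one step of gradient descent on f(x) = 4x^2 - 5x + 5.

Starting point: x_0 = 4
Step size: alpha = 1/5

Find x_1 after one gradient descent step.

f(x) = 4x^2 - 5x + 5
f'(x) = 8x - 5
f'(4) = 8*4 + (-5) = 27
x_1 = x_0 - alpha * f'(x_0) = 4 - 1/5 * 27 = -7/5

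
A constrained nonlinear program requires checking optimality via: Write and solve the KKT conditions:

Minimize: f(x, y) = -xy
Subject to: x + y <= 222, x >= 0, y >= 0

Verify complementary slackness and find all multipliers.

Problem: min -xy s.t. x + y <= 222 (multiplier lambda), x >= 0 (mu_x), y >= 0 (mu_y)
KKT stationarity: -y + lambda - mu_x = 0, -x + lambda - mu_y = 0, with lambda, mu_x, mu_y >= 0
Complementary slackness: lambda*(x + y - 222) = 0, mu_x*x = 0, mu_y*y = 0
If lambda = 0: y = -mu_x <= 0 and x = -mu_y <= 0 force x = y = 0 with f = 0; but x = y = 111 is feasible with f = -12321 < 0, so this is not the minimum. Hence lambda > 0 and x + y = 222.
Try x > 0, y > 0 (so mu_x = mu_y = 0): y = lambda, x = lambda => x = y = lambda
x + y = 222 => 2*lambda = 222 => lambda = 111
x* = y* = 111 > 0, consistent with mu_x = mu_y = 0.
(Any feasible point with x = 0 or y = 0 has f = 0 > -12321, so the minimum is not on those boundaries.)
min(-xy) = -12321 (i.e. max xy = 12321)
Multipliers: lambda = 111, mu_x = 0, mu_y = 0
Complementary slackness: lambda*(x + y - 222) = 111*(111 + 111 - 222) = 0, mu_x*x = 0*111 = 0, mu_y*y = 0*111 = 0. Satisfied.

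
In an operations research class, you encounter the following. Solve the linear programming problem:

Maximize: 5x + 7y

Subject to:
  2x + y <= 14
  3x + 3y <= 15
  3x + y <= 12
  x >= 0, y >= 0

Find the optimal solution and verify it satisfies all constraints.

Feasible vertices: (0, 0), (0, 5), (7/2, 3/2), (4, 0)
Objective 5x + 7y at each vertex:
  (0, 0): 0
  (0, 5): 35
  (7/2, 3/2): 28
  (4, 0): 20
Maximum is 35 at (0, 5).
Verify constraints at (x, y) = (0, 5):
  2*0 + 1*5 = 5 <= 14
  3*0 + 3*5 = 15 <= 15 (active)
  3*0 + 1*5 = 5 <= 12
  x = 0 >= 0, y = 5 >= 0. All constraints satisfied.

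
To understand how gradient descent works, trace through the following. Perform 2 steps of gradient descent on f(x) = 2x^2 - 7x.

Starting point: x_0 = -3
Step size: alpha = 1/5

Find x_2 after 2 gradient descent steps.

f(x) = 2x^2 - 7x, f'(x) = 4x + (-7)
Step 1: f'(-3) = -19, x_1 = -3 - 1/5 * -19 = 4/5
Step 2: f'(4/5) = -19/5, x_2 = 4/5 - 1/5 * -19/5 = 39/25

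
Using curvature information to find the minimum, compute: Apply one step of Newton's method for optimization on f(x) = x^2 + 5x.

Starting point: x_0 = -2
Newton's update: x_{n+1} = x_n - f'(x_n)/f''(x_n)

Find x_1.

f(x) = x^2 + 5x
f'(x) = 2x + (5), f''(x) = 2
Newton step: x_1 = x_0 - f'(x_0)/f''(x_0)
f'(-2) = 1
x_1 = -2 - 1/2 = -5/2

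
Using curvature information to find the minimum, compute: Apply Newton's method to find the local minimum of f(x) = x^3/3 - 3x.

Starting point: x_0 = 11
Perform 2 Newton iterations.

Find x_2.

f(x) = x^3/3 - 3x
f'(x) = x^2 - 3, f''(x) = 2x
Newton update: x_{n+1} = x_n - (x_n^2 - 3)/(2*x_n)
Step 1: x_0 = 11, f'=118, f''=22, x_1 = 62/11
Step 2: x_1 = 62/11, f'=3481/121, f''=124/11, x_2 = 4207/1364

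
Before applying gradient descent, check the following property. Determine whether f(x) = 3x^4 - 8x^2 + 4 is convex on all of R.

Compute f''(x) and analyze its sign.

f(x) = 3x^4 - 8x^2 + 4
f'(x) = 12x^3 + -16x
f''(x) = 36x^2 + -16
f''(0) = -16 < 0, so not convex near x = 0
Therefore, f is not globally convex on R.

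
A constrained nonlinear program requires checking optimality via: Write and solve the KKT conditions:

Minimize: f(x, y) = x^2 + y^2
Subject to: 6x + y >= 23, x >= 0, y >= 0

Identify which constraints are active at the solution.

KKT conditions for min x^2 + y^2 s.t. 6x + 1y >= 23, x >= 0, y >= 0:
Stationarity: 2x = mu*6 + mu_x, 2y = mu*1 + mu_y, with mu, mu_x, mu_y >= 0
Complementary slackness: mu*(6x + y - 23) = 0, mu_x*x = 0, mu_y*y = 0
(0, 0) is infeasible (6*0 + 1*0 < 23), so if mu = 0 stationarity would force x = mu_x/2 >= 0, y = mu_y/2 >= 0 with mu_x*x = mu_y*y = 0, i.e. x = y = 0: contradiction. Hence mu > 0 and 6x + y = 23 is active.
Try x > 0, y > 0 (so mu_x = mu_y = 0): x = 6*mu/2, y = 1*mu/2
Substitute: 6*(6*mu/2) + 1*(1*mu/2) = 23
  mu*37/2 = 23 => mu = 46/37
x* = 138/37 > 0, y* = 23/37 > 0, consistent with mu_x = mu_y = 0.
f is convex and the constraints are linear, so this KKT point is the global minimum.
f* = 529/37
Active constraints: 6x + y >= 23 (holds with equality, mu = 46/37 > 0); x >= 0 and y >= 0 are inactive (mu_x = mu_y = 0).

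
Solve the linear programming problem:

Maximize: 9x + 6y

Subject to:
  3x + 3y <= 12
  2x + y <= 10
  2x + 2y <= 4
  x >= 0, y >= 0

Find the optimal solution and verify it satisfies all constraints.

Feasible vertices: (0, 0), (0, 2), (2, 0)
Objective 9x + 6y at each vertex:
  (0, 0): 0
  (0, 2): 12
  (2, 0): 18
Maximum is 18 at (2, 0).
Verify constraints at (x, y) = (2, 0):
  3*2 + 3*0 = 6 <= 12
  2*2 + 1*0 = 4 <= 10
  2*2 + 2*0 = 4 <= 4 (active)
  x = 2 >= 0, y = 0 >= 0. All constraints satisfied.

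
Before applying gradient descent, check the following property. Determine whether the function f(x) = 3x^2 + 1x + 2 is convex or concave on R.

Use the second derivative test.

f(x) = 3x^2 + 1x + 2
f'(x) = 6x + 1
f''(x) = 6
Since f''(x) = 6 > 0 for all x, f is convex on R.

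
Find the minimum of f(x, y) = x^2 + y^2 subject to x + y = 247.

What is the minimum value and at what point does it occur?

Substitute y = 247 - x into f(x,y) = x^2 + y^2:
g(x) = x^2 + (247 - x)^2 = 2x^2 - 494x + 61009
g'(x) = 4x - 494 = 0  =>  x = 247/2
y = 247 - 247/2 = 247/2
Minimum value = (247/2)^2 + (247/2)^2 = 61009/2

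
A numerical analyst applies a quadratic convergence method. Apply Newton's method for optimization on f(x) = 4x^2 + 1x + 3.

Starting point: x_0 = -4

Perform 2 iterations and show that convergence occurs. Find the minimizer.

f(x) = 4x^2 + 1x + 3, f'(x) = 8x + (1), f''(x) = 8
Step 1: f'(-4) = -31, x_1 = -4 - -31/8 = -1/8
Step 2: f'(-1/8) = 0, x_2 = -1/8 (converged)
Newton's method converges in 1 step for quadratics.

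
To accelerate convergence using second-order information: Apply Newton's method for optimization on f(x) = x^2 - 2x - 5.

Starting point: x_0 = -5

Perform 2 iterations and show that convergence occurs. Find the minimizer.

f(x) = x^2 - 2x - 5, f'(x) = 2x + (-2), f''(x) = 2
Step 1: f'(-5) = -12, x_1 = -5 - -12/2 = 1
Step 2: f'(1) = 0, x_2 = 1 (converged)
Newton's method converges in 1 step for quadratics.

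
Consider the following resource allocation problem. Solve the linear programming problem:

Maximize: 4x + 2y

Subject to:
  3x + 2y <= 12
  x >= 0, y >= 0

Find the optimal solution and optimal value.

The feasible region has vertices at [(0, 0), (4, 0), (0, 6)].
Checking objective 4x + 2y at each vertex:
  (0, 0): 4*0 + 2*0 = 0
  (4, 0): 4*4 + 2*0 = 16
  (0, 6): 4*0 + 2*6 = 12
Maximum is 16 at (4, 0).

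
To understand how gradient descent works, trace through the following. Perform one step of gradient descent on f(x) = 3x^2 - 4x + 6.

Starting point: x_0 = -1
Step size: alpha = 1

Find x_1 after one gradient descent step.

f(x) = 3x^2 - 4x + 6
f'(x) = 6x - 4
f'(-1) = 6*-1 + (-4) = -10
x_1 = x_0 - alpha * f'(x_0) = -1 - 1 * -10 = 9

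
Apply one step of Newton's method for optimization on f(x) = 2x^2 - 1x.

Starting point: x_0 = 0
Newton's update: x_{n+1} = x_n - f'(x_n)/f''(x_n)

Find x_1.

f(x) = 2x^2 - 1x
f'(x) = 4x + (-1), f''(x) = 4
Newton step: x_1 = x_0 - f'(x_0)/f''(x_0)
f'(0) = -1
x_1 = 0 - -1/4 = 1/4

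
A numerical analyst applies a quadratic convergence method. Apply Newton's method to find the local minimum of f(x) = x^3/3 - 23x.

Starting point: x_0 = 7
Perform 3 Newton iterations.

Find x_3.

f(x) = x^3/3 - 23x
f'(x) = x^2 - 23, f''(x) = 2x
Newton update: x_{n+1} = x_n - (x_n^2 - 23)/(2*x_n)
Step 1: x_0 = 7, f'=26, f''=14, x_1 = 36/7
Step 2: x_1 = 36/7, f'=169/49, f''=72/7, x_2 = 2423/504
Step 3: x_2 = 2423/504, f'=28561/254016, f''=2423/252, x_3 = 11713297/2442384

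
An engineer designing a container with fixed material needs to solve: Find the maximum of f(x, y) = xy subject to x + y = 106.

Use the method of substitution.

Substitute y = 106 - x into f(x,y) = xy:
g(x) = x(106 - x) = 106x - x^2
g'(x) = 106 - 2x = 0  =>  x = 53
y = 106 - 53 = 53
Maximum value = 53 * 53 = 2809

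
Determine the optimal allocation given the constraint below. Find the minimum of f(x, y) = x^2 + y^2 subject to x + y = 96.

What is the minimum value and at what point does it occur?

Substitute y = 96 - x into f(x,y) = x^2 + y^2:
g(x) = x^2 + (96 - x)^2 = 2x^2 - 192x + 9216
g'(x) = 4x - 192 = 0  =>  x = 48
y = 96 - 48 = 48
Minimum value = 48^2 + 48^2 = 4608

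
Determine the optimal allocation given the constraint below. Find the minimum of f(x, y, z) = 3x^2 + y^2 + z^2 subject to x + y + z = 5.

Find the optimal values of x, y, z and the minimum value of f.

Using Lagrange multipliers on f = 3x^2 + y^2 + z^2 with constraint x + y + z = 5:
Conditions: 2*3*x = lambda, 2*1*y = lambda, 2*1*z = lambda
So x = lambda/6, y = lambda/2, z = lambda/2
Substituting into constraint: lambda * (7/6) = 5
lambda = 30/7
x = 5/7, y = 15/7, z = 15/7
Minimum value = 75/7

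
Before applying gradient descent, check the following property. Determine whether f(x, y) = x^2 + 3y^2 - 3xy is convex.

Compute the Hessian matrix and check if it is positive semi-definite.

f(x,y) = x^2 + 3y^2 - 3xy
Hessian H = [[2, -3], [-3, 6]]
trace(H) = 8, det(H) = 3
Eigenvalues: (8 +/- sqrt(52)) / 2 = 7.606, 0.3944
Since both eigenvalues > 0, f is convex.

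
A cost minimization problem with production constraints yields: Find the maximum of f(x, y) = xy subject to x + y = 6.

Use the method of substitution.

Substitute y = 6 - x into f(x,y) = xy:
g(x) = x(6 - x) = 6x - x^2
g'(x) = 6 - 2x = 0  =>  x = 3
y = 6 - 3 = 3
Maximum value = 3 * 3 = 9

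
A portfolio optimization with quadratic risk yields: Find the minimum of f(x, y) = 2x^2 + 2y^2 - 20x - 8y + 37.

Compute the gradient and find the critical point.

f(x,y) = 2x^2 + 2y^2 - 20x - 8y + 37
df/dx = 4x + (-20) = 0  =>  x = 5
df/dy = 4y + (-8) = 0  =>  y = 2
f(5, 2) = 2*(5)^2 + 2*(2)^2 + -20*(5) + -8*(2) + 37 = -21
Hessian is diagonal with entries 4, 4 > 0, so this is a minimum.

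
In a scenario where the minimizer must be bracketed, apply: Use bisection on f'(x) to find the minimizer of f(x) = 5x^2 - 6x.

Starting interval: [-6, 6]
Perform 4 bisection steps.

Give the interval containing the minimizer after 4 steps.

Finding critical point of f(x) = 5x^2 - 6x using bisection on f'(x) = 10x + -6.
f'(x) = 0 when x = 3/5.
Starting interval: [-6, 6]
Step 1: mid = 0, f'(mid) = -6, new interval = [0, 6]
Step 2: mid = 3, f'(mid) = 24, new interval = [0, 3]
Step 3: mid = 3/2, f'(mid) = 9, new interval = [0, 3/2]
Step 4: mid = 3/4, f'(mid) = 3/2, new interval = [0, 3/4]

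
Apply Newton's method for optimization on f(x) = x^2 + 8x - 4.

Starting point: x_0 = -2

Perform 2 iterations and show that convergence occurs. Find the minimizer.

f(x) = x^2 + 8x - 4, f'(x) = 2x + (8), f''(x) = 2
Step 1: f'(-2) = 4, x_1 = -2 - 4/2 = -4
Step 2: f'(-4) = 0, x_2 = -4 (converged)
Newton's method converges in 1 step for quadratics.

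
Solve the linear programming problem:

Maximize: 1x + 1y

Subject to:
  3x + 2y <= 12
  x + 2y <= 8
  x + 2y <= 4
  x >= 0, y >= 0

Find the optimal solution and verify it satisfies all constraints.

Feasible vertices: (0, 0), (0, 2), (4, 0)
Objective 1x + 1y at each vertex:
  (0, 0): 0
  (0, 2): 2
  (4, 0): 4
Maximum is 4 at (4, 0).
Verify constraints at (x, y) = (4, 0):
  3*4 + 2*0 = 12 <= 12 (active)
  1*4 + 2*0 = 4 <= 8
  1*4 + 2*0 = 4 <= 4 (active)
  x = 4 >= 0, y = 0 >= 0. All constraints satisfied.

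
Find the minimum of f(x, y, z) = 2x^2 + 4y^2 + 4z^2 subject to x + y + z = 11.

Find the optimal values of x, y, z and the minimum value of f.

Using Lagrange multipliers on f = 2x^2 + 4y^2 + 4z^2 with constraint x + y + z = 11:
Conditions: 2*2*x = lambda, 2*4*y = lambda, 2*4*z = lambda
So x = lambda/4, y = lambda/8, z = lambda/8
Substituting into constraint: lambda * (1/2) = 11
lambda = 22
x = 11/2, y = 11/4, z = 11/4
Minimum value = 121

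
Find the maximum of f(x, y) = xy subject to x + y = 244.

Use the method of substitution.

Substitute y = 244 - x into f(x,y) = xy:
g(x) = x(244 - x) = 244x - x^2
g'(x) = 244 - 2x = 0  =>  x = 122
y = 244 - 122 = 122
Maximum value = 122 * 122 = 14884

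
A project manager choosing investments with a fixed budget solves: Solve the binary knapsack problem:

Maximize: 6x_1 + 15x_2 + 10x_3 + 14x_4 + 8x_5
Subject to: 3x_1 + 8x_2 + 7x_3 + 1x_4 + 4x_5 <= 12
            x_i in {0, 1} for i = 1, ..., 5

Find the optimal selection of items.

Items: item 1 (v=6, w=3), item 2 (v=15, w=8), item 3 (v=10, w=7), item 4 (v=14, w=1), item 5 (v=8, w=4)
Capacity: 12
Checking all 32 subsets (w = total weight, v = total value):
  {}: w = 0, v = 0
  {1}: w = 3, v = 6
  {2}: w = 8, v = 15
  {3}: w = 7, v = 10
  {4}: w = 1, v = 14
  {5}: w = 4, v = 8
  {1, 2}: w = 11, v = 21
  {1, 3}: w = 10, v = 16
  {1, 4}: w = 4, v = 20
  {1, 5}: w = 7, v = 14
  {2, 3}: w = 15 > 12, infeasible
  {2, 4}: w = 9, v = 29
  {2, 5}: w = 12, v = 23
  {3, 4}: w = 8, v = 24
  {3, 5}: w = 11, v = 18
  {4, 5}: w = 5, v = 22
  {1, 2, 3}: w = 18 > 12, infeasible
  {1, 2, 4}: w = 12, v = 35
  {1, 2, 5}: w = 15 > 12, infeasible
  {1, 3, 4}: w = 11, v = 30
  {1, 3, 5}: w = 14 > 12, infeasible
  {1, 4, 5}: w = 8, v = 28
  {2, 3, 4}: w = 16 > 12, infeasible
  {2, 3, 5}: w = 19 > 12, infeasible
  {2, 4, 5}: w = 13 > 12, infeasible
  {3, 4, 5}: w = 12, v = 32
  {1, 2, 3, 4}: w = 19 > 12, infeasible
  {1, 2, 3, 5}: w = 22 > 12, infeasible
  {1, 2, 4, 5}: w = 16 > 12, infeasible
  {1, 3, 4, 5}: w = 15 > 12, infeasible
  {2, 3, 4, 5}: w = 20 > 12, infeasible
  {1, 2, 3, 4, 5}: w = 23 > 12, infeasible
Best feasible subset: items [1, 2, 4]
Total weight: 12 <= 12, total value: 35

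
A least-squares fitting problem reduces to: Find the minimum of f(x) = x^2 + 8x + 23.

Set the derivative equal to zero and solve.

f(x) = x^2 + 8x + 23
f'(x) = 2x + (8) = 0
x = -8/2 = -4
f(-4) = 7
Since f''(x) = 2 > 0, this is a minimum.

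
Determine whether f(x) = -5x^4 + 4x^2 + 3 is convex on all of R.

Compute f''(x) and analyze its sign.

f(x) = -5x^4 + 4x^2 + 3
f'(x) = -20x^3 + 8x
f''(x) = -60x^2 + 8
f''(x) = -60x^2 + 8 -> -inf as |x| -> inf
Therefore, f is not globally convex on R.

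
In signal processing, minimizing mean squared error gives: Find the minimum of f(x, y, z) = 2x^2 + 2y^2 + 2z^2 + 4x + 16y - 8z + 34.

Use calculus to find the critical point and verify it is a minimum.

f(x,y,z) = 2x^2 + 2y^2 + 2z^2 + 4x + 16y - 8z + 34
df/dx = 4x + (4) = 0 => x = -1
df/dy = 4y + (16) = 0 => y = -4
df/dz = 4z + (-8) = 0 => z = 2
f(-1,-4,2) = 2*(-1)^2 + 2*(-4)^2 + 2*(2)^2 + 4*(-1) + 16*(-4) + -8*(2) + 34 = -8
Hessian is diagonal with entries 4, 4, 4 > 0, confirmed minimum.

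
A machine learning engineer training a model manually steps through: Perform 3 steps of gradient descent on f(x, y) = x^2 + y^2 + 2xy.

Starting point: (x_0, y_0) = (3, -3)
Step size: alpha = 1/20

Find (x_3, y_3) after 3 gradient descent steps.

f(x,y) = x^2 + y^2 + 2xy
grad_x = 2x + 2y, grad_y = 2y + 2x
Step 1: grad = (0, 0), (3, -3)
Step 2: grad = (0, 0), (3, -3)
Step 3: grad = (0, 0), (3, -3)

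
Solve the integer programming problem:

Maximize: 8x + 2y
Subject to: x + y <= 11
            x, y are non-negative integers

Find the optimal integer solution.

Objective: 8x + 2y, constraint: x + y <= 11
Coefficient of x is 8 >= coefficient of y is 2, so allocate the entire budget to x.
Optimal: x = 11, y = 0, value = 88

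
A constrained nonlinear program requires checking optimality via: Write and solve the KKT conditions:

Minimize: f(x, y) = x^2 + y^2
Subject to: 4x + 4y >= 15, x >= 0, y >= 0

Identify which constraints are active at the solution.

KKT conditions for min x^2 + y^2 s.t. 4x + 4y >= 15, x >= 0, y >= 0:
Stationarity: 2x = mu*4 + mu_x, 2y = mu*4 + mu_y, with mu, mu_x, mu_y >= 0
Complementary slackness: mu*(4x + 4y - 15) = 0, mu_x*x = 0, mu_y*y = 0
(0, 0) is infeasible (4*0 + 4*0 < 15), so if mu = 0 stationarity would force x = mu_x/2 >= 0, y = mu_y/2 >= 0 with mu_x*x = mu_y*y = 0, i.e. x = y = 0: contradiction. Hence mu > 0 and 4x + 4y = 15 is active.
Try x > 0, y > 0 (so mu_x = mu_y = 0): x = 4*mu/2, y = 4*mu/2
Substitute: 4*(4*mu/2) + 4*(4*mu/2) = 15
  mu*32/2 = 15 => mu = 15/16
x* = 15/8 > 0, y* = 15/8 > 0, consistent with mu_x = mu_y = 0.
f is convex and the constraints are linear, so this KKT point is the global minimum.
f* = 225/32
Active constraints: 4x + 4y >= 15 (holds with equality, mu = 15/16 > 0); x >= 0 and y >= 0 are inactive (mu_x = mu_y = 0).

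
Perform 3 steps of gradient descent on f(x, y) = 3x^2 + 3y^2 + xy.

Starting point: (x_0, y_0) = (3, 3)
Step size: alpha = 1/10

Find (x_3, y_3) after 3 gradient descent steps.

f(x,y) = 3x^2 + 3y^2 + xy
grad_x = 6x + 1y, grad_y = 6y + 1x
Step 1: grad = (21, 21), (9/10, 9/10)
Step 2: grad = (63/10, 63/10), (27/100, 27/100)
Step 3: grad = (189/100, 189/100), (81/1000, 81/1000)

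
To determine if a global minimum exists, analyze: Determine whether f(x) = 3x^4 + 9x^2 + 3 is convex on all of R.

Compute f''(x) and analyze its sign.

f(x) = 3x^4 + 9x^2 + 3
f'(x) = 12x^3 + 18x
f''(x) = 36x^2 + 18
f''(x) = 36x^2 + 18 >= 18 > 0 for all x
Therefore, f is convex on R.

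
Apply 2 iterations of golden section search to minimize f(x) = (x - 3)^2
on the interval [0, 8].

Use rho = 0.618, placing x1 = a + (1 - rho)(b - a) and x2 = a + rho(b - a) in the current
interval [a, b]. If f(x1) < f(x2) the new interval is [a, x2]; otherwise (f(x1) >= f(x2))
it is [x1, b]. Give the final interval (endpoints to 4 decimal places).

Golden section search for min of f(x) = (x - 3)^2 on [0, 8].
Each step: x1 = a + (1 - rho)(b - a), x2 = a + rho(b - a); if f(x1) < f(x2) keep [a, x2], otherwise keep [x1, b].
Step 1: [0.0000, 8.0000], x1=3.0560 (f=0.0031), x2=4.9440 (f=3.7791); f(x1) < f(x2) => keep [0.0000, 4.9440]
Step 2: [0.0000, 4.9440], x1=1.8886 (f=1.2352), x2=3.0554 (f=0.0031); f(x1) > f(x2) => keep [1.8886, 4.9440]
Final interval: [1.8886, 4.9440]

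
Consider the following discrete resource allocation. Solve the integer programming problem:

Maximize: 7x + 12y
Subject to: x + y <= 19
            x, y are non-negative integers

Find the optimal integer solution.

Objective: 7x + 12y, constraint: x + y <= 19
Coefficient of y is 12 > coefficient of x is 7, so allocate the entire budget to y.
Optimal: x = 0, y = 19, value = 228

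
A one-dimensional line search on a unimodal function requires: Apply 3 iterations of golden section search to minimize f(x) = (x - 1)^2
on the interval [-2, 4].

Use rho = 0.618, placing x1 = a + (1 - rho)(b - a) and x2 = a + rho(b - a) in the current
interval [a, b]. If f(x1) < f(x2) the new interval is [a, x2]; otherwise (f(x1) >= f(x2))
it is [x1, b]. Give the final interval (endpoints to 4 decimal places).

Golden section search for min of f(x) = (x - 1)^2 on [-2, 4].
Each step: x1 = a + (1 - rho)(b - a), x2 = a + rho(b - a); if f(x1) < f(x2) keep [a, x2], otherwise keep [x1, b].
Step 1: [-2.0000, 4.0000], x1=0.2920 (f=0.5013), x2=1.7080 (f=0.5013); f(x1) = f(x2) (tie, not '<') => keep [0.2920, 4.0000]
Step 2: [0.2920, 4.0000], x1=1.7085 (f=0.5019), x2=2.5835 (f=2.5076); f(x1) < f(x2) => keep [0.2920, 2.5835]
Step 3: [0.2920, 2.5835], x1=1.1674 (f=0.0280), x2=1.7082 (f=0.5015); f(x1) < f(x2) => keep [0.2920, 1.7082]
Final interval: [0.2920, 1.7082]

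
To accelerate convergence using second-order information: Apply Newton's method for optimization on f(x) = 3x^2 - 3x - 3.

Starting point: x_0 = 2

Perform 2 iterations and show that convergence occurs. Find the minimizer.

f(x) = 3x^2 - 3x - 3, f'(x) = 6x + (-3), f''(x) = 6
Step 1: f'(2) = 9, x_1 = 2 - 9/6 = 1/2
Step 2: f'(1/2) = 0, x_2 = 1/2 (converged)
Newton's method converges in 1 step for quadratics.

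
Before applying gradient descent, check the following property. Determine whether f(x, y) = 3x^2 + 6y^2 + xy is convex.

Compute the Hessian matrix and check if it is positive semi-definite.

f(x,y) = 3x^2 + 6y^2 + xy
Hessian H = [[6, 1], [1, 12]]
trace(H) = 18, det(H) = 71
Eigenvalues: (18 +/- sqrt(40)) / 2 = 12.16, 5.838
Since both eigenvalues > 0, f is convex.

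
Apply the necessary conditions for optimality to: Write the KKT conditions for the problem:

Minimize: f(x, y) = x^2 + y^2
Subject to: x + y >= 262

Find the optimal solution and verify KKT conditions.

KKT conditions for min x^2 + y^2 s.t. x + y >= 262:
Stationarity: 2x = mu, 2y = mu
So x = y = mu/2.
Complementary slackness: mu*(x + y - 262) = 0
Primal feasibility: x + y >= 262; dual feasibility: mu >= 0
If mu = 0 then x = y = 0, but 0 + 0 < 262 is infeasible, so the constraint is active.
Constraint active: x + y = 2*(mu/2) = 262 => mu = 262
x = y = 131, f = 34322
Verify: stationarity 2*131 = 262 = mu; primal 131 + 131 = 262 >= 262; dual mu = 262 >= 0; complementary slackness 262*(262 - 262) = 0. All KKT conditions hold.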